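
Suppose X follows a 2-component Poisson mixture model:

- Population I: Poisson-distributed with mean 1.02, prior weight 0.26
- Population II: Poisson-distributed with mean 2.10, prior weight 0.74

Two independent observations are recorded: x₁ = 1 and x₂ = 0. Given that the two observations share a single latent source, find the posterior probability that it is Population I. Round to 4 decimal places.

0.5967

P(component k | x) = w_k·f_k(x) / marginal(x), where marginal(x) = Σ_j w_j·f_j(x).
Since both observations come from the same component, the likelihood for component k is f_k(x₁)·f_k(x₂).
  L_I = [0.367807] × [0.360595] = 0.132629
  L_II = [0.257158] × [0.122456] = 0.0314907
Multiply by the mixture weights:
  w_I·L_I = 0.26 × 0.132629 = 0.0344836
  w_II·L_II = 0.74 × 0.0314907 = 0.0233031
Sum: 0.0344836 + 0.0233031 = 0.0577867
P(Population I | x) = 0.0344836 / 0.0577867 ≈ 0.5967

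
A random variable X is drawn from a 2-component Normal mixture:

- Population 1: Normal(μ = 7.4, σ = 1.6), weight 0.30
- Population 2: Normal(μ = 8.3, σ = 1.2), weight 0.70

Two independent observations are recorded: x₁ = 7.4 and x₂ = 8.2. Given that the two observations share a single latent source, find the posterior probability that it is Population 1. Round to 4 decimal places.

Apply Bayes' rule: the posterior for each component is proportional to its prior times its likelihood at x.
Since both observations come from the same component, the likelihood for component k is f_k(x₁)·f_k(x₂).
  p_1 = [0.249339] × [0.220041] = 0.0548647
  p_2 = [0.250948] × [0.3313] = 0.0831389
Unnormalised posteriors:
  P(Z=1)·p_1 = 0.30 × 0.0548647 = 0.0164594
  P(Z=2)·p_2 = 0.70 × 0.0831389 = 0.0581972
Evidence: 0.0164594 + 0.0581972 = 0.0746567
P(Population 1 | x) ≈ 0.2205

0.2205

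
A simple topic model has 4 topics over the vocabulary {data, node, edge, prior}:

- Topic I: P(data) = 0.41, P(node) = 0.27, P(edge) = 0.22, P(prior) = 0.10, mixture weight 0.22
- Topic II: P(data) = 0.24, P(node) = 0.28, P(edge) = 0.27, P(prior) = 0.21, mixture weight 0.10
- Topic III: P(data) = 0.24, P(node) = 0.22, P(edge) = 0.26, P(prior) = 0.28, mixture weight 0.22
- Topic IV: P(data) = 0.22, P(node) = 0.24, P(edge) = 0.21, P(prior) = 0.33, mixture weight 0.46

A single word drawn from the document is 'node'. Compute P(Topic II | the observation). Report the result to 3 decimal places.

By Bayes' theorem, P(k | x) = P(Z=k) f_k(x) / Σ_j P(Z=j) f_j(x).
Component likelihoods at x = 'node':
  L_I = 0.27
  L_II = 0.28
  L_III = 0.22
  L_IV = 0.24
Prior × likelihood for each component:
  P(Z=I)·L_I = 0.22 × 0.27 = 0.0594
  P(Z=II)·L_II = 0.10 × 0.28 = 0.028
  P(Z=III)·L_III = 0.22 × 0.22 = 0.0484
  P(Z=IV)·L_IV = 0.46 × 0.24 = 0.1104
Marginal: 0.0594 + 0.028 + 0.0484 + 0.1104 = 0.2462
P(Topic II | 'node') ≈ 0.114

0.114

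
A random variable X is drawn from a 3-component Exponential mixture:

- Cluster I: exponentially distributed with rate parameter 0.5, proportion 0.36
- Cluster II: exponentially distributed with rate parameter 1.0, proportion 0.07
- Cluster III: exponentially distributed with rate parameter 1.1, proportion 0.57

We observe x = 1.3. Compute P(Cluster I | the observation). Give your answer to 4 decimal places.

0.3572

P(component k | x) = w_k·f_k(x) / marginal(x), where marginal(x) = Σ_j w_j·f_j(x).
Component likelihoods at x = 1.3:
  p_I = 0.261023
  p_II = 0.272532
  p_III = 0.26324
Weight by the priors:
  w_I·p_I = 0.36 × 0.261023 = 0.0939682
  w_II·p_II = 0.07 × 0.272532 = 0.0190772
  w_III·p_III = 0.57 × 0.26324 = 0.150047
Denominator: 0.0939682 + 0.0190772 + 0.150047 = 0.263092
So the posterior for Cluster I is 0.0939682 / 0.263092 ≈ 0.3572.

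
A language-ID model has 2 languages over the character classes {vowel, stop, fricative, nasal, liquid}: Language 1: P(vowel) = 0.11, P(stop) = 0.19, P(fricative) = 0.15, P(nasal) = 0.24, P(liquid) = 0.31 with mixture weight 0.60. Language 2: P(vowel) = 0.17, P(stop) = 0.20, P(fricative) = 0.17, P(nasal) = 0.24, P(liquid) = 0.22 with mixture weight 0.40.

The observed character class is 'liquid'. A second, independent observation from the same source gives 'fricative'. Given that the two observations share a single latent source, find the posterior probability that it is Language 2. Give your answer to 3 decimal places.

0.349

Apply Bayes' rule: the posterior for each component is proportional to its prior times its likelihood at x.
Since both observations come from the same component, the likelihood for component k is f_k(x₁)·f_k(x₂).
  p_1 = [0.31] × [0.15] = 0.0465
  p_2 = [0.22] × [0.17] = 0.0374
Prior × likelihood for each component:
  π_1·p_1 = 0.60 × 0.0465 = 0.0279
  π_2·p_2 = 0.40 × 0.0374 = 0.01496
Evidence: 0.0279 + 0.01496 = 0.04286
P(Language 2 | x₁,x₂) = 0.01496 / 0.04286 ≈ 0.349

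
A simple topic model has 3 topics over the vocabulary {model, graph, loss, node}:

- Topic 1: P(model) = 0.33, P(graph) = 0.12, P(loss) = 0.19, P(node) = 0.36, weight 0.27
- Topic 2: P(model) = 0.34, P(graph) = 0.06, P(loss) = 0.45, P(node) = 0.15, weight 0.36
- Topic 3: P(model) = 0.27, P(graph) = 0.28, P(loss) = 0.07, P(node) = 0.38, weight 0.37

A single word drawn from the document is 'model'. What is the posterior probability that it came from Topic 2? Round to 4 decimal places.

Apply Bayes' rule: the posterior for each component is proportional to its prior times its likelihood at x.
Component likelihoods at x = 'model':
  L_1 = P(model | comp) = 0.33
  L_2 = P(model | comp) = 0.34
  L_3 = P(model | comp) = 0.27
Unnormalised posteriors:
  P(Z=1)·L_1 = 0.27 × 0.33 = 0.0891
  P(Z=2)·L_2 = 0.36 × 0.34 = 0.1224
  P(Z=3)·L_3 = 0.37 × 0.27 = 0.0999
Marginal: 0.0891 + 0.1224 + 0.0999 = 0.3114
P(Topic 2 | x) ≈ 0.3931

0.3931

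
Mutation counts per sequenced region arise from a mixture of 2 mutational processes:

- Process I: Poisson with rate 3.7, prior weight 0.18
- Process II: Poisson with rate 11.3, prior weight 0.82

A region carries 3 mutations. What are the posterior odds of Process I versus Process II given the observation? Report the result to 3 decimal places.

Since P(k|x) ∝ π_k f_k(x), the posterior odds are π_i f_i(x) / (π_j f_j(x)).
Evaluate each component's likelihood at the observed value:
  L_I = 0.20872
  L_II = 0.00297548
Odds = (0.18/0.82) × (0.20872/0.00297548) = 0.219512 × 70.1468 ≈ 15.398

15.398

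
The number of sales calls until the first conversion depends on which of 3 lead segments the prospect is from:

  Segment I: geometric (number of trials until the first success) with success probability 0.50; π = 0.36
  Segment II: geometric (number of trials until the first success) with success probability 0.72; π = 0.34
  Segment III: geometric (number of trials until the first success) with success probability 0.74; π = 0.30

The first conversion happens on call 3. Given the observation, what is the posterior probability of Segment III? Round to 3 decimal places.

Apply Bayes' rule: the posterior for each component is proportional to its prior times its likelihood at x.
Evaluate each component's likelihood at the observed value:
  p_I = 0.125
  p_II = 0.056448
  p_III = 0.050024
Prior × likelihood for each component:
  w_I·p_I = 0.36 × 0.125 = 0.045
  w_II·p_II = 0.34 × 0.056448 = 0.0191923
  w_III·p_III = 0.30 × 0.050024 = 0.0150072
Denominator: 0.045 + 0.0191923 + 0.0150072 = 0.0791995
Responsibility of Segment III: 0.0150072 / 0.0791995 ≈ 0.189

0.189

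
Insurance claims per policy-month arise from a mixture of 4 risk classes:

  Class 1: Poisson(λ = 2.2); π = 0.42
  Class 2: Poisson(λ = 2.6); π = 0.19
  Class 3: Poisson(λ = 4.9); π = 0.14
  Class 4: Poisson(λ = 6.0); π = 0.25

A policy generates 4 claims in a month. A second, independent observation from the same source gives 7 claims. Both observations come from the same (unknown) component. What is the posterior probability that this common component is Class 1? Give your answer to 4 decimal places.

By Bayes' theorem, P(k | x) = P(Z=k) f_k(x) / Σ_j P(Z=j) f_j(x).
Since both observations come from the same component, the likelihood for component k is f_k(x₁)·f_k(x₂).
  L_1 = [e^(−2.2)·2.2^4/4! = 0.108151] × [0.00548378] = 0.000593078
  L_2 = [e^(−2.6)·2.6^4/4! = 0.141422] × [0.0118363] = 0.00167392
  L_3 = [e^(−4.9)·4.9^4/4! = 0.178867] × [0.100207] = 0.0179238
  L_4 = [e^(−6.0)·6.0^4/4! = 0.133853] × [0.137677] = 0.0184284
Unnormalised posteriors:
  P(Z=1)·L_1 = 0.42 × 0.000593078 = 0.000249093
  P(Z=2)·L_2 = 0.19 × 0.00167392 = 0.000318044
  P(Z=3)·L_3 = 0.14 × 0.0179238 = 0.00250933
  P(Z=4)·L_4 = 0.25 × 0.0184284 = 0.00460711
Denominator: 0.000249093 + 0.000318044 + 0.00250933 + 0.00460711 = 0.00768357
Responsibility of Class 1: 0.000249093 / 0.00768357 ≈ 0.0324

0.0324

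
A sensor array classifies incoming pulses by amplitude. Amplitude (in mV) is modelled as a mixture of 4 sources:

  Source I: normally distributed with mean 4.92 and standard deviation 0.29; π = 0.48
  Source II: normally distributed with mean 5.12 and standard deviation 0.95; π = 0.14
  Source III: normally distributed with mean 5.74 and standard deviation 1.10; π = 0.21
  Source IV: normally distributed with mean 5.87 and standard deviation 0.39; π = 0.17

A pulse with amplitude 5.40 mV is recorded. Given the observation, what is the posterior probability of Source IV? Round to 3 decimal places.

0.221

P(component k | x) = P(Z=k)·f_k(x) / marginal(x), where marginal(x) = Σ_j P(Z=j)·f_j(x).
Normal densities:
  f_I = (1/(0.29·√(2π)))·exp(−(5.40−4.92)²/(2·0.29²)) = 1.375663·exp(-1.36980) = 0.349636
  f_II = (1/(0.95·√(2π)))·exp(−(5.40−5.12)²/(2·0.95²)) = 0.419939·exp(-0.04343) = 0.40209
  f_III = (1/(1.10·√(2π)))·exp(−(5.40−5.74)²/(2·1.10²)) = 0.362675·exp(-0.04777) = 0.345758
  f_IV = (1/(0.39·√(2π)))·exp(−(5.40−5.87)²/(2·0.39²)) = 1.022929·exp(-0.72617) = 0.494852
Weight by the priors:
  P(Z=I)·f_I = 0.48 × 0.349636 = 0.167825
  P(Z=II)·f_II = 0.14 × 0.40209 = 0.0562926
  P(Z=III)·f_III = 0.21 × 0.345758 = 0.0726091
  P(Z=IV)·f_IV = 0.17 × 0.494852 = 0.0841248
Normaliser: 0.167825 + 0.0562926 + 0.0726091 + 0.0841248 = 0.380852
P(Source IV | data) ≈ 0.221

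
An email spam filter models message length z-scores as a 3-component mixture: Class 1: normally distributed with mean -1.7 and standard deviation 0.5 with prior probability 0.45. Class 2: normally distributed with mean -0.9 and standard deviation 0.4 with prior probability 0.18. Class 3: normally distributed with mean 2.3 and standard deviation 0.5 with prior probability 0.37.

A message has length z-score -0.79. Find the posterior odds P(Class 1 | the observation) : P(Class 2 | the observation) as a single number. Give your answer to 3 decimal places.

The posterior odds equal the prior odds times the likelihood ratio: (P(Z=i)/P(Z=j))·(f_i(x)/f_j(x)).
Normal densities:
  f_1 = 0.152287
  f_2 = 0.960347
  f_3 = 4.06037e-09
0.0685289 / 0.172863 ≈ 0.396

0.396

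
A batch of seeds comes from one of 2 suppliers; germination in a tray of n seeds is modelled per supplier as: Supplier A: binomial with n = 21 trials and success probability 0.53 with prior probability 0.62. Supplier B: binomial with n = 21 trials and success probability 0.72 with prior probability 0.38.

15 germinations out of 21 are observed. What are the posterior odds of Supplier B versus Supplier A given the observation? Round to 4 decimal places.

2.7140

Posterior odds = (π_i f_i(x)) / (π_j f_j(x)); the normalising sum cancels.
Binomial probabilities:
  p_A = C(21,15)·0.53^15·0.47^6 = 54264·7.31372e-05·0.0107792 = 0.0427796
  p_B = C(21,15)·0.72^15·0.28^6 = 54264·0.00724415·0.00048189 = 0.189429
0.0719832 / 0.0265234 ≈ 2.7140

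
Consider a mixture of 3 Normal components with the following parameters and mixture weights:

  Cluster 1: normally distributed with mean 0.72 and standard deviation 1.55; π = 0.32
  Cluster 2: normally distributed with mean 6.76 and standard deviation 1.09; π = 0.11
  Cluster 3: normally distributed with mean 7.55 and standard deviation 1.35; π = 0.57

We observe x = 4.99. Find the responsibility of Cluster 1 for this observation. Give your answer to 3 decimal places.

0.046

The responsibility of component k is π_k f_k(x) divided by Σ_j π_j f_j(x).
Evaluate each component's likelihood at the observed value:
  p_1 = (1/(1.55·√(2π)))·exp(−(4.99−0.72)²/(2·1.55²)) = 0.257382·exp(-3.79457) = 0.0057892
  p_2 = (1/(1.09·√(2π)))·exp(−(4.99−6.76)²/(2·1.09²)) = 0.366002·exp(-1.31845) = 0.0979238
  p_3 = (1/(1.35·√(2π)))·exp(−(4.99−7.55)²/(2·1.35²)) = 0.295513·exp(-1.79797) = 0.0489472
Multiply by the mixture weights:
  π_1·p_1 = 0.32 × 0.0057892 = 0.00185254
  π_2·p_2 = 0.11 × 0.0979238 = 0.0107716
  π_3·p_3 = 0.57 × 0.0489472 = 0.0278999
Evidence: 0.00185254 + 0.0107716 + 0.0278999 = 0.0405241
So the posterior for Cluster 1 is 0.00185254 / 0.0405241 ≈ 0.046.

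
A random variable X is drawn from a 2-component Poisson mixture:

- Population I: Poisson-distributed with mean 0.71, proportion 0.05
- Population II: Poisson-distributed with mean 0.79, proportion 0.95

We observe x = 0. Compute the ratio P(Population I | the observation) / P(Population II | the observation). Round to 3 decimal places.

0.057

The posterior odds equal the prior odds times the likelihood ratio: (π_i/π_j)·(f_i(x)/f_j(x)).
Evaluate each component's likelihood at the observed value:
  f_I = e^(−0.71)·0.71^0/0! = 0.491644
  f_II = e^(−0.79)·0.79^0/0! = 0.453845
0.0245822 / 0.431153 ≈ 0.057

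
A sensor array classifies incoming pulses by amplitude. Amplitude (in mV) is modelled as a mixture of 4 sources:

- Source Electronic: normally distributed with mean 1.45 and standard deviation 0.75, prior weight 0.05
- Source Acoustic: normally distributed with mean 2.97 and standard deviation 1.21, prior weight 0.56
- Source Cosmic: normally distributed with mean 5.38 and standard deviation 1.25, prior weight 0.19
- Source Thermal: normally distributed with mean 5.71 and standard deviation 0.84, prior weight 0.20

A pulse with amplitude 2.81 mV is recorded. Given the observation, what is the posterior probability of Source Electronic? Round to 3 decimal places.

The responsibility of component k is P(Z=k) f_k(x) divided by Σ_j P(Z=j) f_j(x).
Normal densities:
  f_Electronic = (1/(0.75·√(2π)))·exp(−(2.81−1.45)²/(2·0.75²)) = 0.531923·exp(-1.64409) = 0.102761
  f_Acoustic = (1/(1.21·√(2π)))·exp(−(2.81−2.97)²/(2·1.21²)) = 0.329704·exp(-0.00874) = 0.326834
  f_Cosmic = (1/(1.25·√(2π)))·exp(−(2.81−5.38)²/(2·1.25²)) = 0.319154·exp(-2.11357) = 0.0385557
  f_Thermal = (1/(0.84·√(2π)))·exp(−(2.81−5.71)²/(2·0.84²)) = 0.474931·exp(-5.95947) = 0.00122593
Unnormalised posteriors:
  P(Z=Electronic)·f_Electronic = 0.05 × 0.102761 = 0.00513807
  P(Z=Acoustic)·f_Acoustic = 0.56 × 0.326834 = 0.183027
  P(Z=Cosmic)·f_Cosmic = 0.19 × 0.0385557 = 0.00732559
  P(Z=Thermal)·f_Thermal = 0.20 × 0.00122593 = 0.000245187
Marginal: 0.00513807 + 0.183027 + 0.00732559 + 0.000245187 = 0.195736
So the posterior for Source Electronic is 0.00513807 / 0.195736 ≈ 0.026.

0.026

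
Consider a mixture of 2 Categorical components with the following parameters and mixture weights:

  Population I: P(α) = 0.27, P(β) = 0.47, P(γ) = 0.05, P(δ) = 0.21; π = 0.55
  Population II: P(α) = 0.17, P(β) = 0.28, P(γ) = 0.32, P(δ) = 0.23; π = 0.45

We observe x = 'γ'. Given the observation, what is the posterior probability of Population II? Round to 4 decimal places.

P(component k | x) = π_k·f_k(x) / marginal(x), where marginal(x) = Σ_j π_j·f_j(x).
Evaluate each component's likelihood at the observed value:
  L_I = 0.05
  L_II = 0.32
Unnormalised posteriors:
  π_I·L_I = 0.55 × 0.05 = 0.0275
  π_II·L_II = 0.45 × 0.32 = 0.144
Marginal: 0.0275 + 0.144 = 0.1715
P(Population II | data) = 0.144 / 0.1715 ≈ 0.8397

0.8397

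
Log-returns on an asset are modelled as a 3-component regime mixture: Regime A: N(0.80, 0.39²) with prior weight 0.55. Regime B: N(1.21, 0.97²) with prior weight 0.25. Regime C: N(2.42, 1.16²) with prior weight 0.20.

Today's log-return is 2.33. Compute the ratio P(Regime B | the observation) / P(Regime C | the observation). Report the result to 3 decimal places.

The posterior odds equal the prior odds times the likelihood ratio: (π_i/π_j)·(f_i(x)/f_j(x)).
Normal densities:
  f_A = (1/(0.39·√(2π)))·exp(−(2.33−0.80)²/(2·0.39²)) = 1.022929·exp(-7.69527) = 0.000465408
  f_B = (1/(0.97·√(2π)))·exp(−(2.33−1.21)²/(2·0.97²)) = 0.411281·exp(-0.66660) = 0.211174
  f_C = (1/(1.16·√(2π)))·exp(−(2.33−2.42)²/(2·1.16²)) = 0.343916·exp(-0.00301) = 0.342882
Posterior odds = (π_B·f_B) / (π_C·f_C) = (0.25·0.211174) / (0.20·0.342882) = 0.0527934 / 0.0685764 ≈ 0.770

0.770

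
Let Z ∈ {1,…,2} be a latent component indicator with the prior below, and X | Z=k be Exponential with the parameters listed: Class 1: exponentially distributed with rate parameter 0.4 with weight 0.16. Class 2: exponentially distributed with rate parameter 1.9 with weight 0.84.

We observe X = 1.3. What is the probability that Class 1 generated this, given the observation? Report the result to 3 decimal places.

0.220

Posterior ∝ prior × likelihood, so P(k | x) ∝ w_k f_k(x); normalise over all components.
Exponential densities:
  L_1 = 0.4·e^(−0.4·1.3) = 0.4·e^(−0.5200) = 0.237808
  L_2 = 1.9·e^(−1.9·1.3) = 1.9·e^(−2.4700) = 0.160711
Multiply by the mixture weights:
  w_1·L_1 = 0.16 × 0.237808 = 0.0380493
  w_2·L_2 = 0.84 × 0.160711 = 0.134997
Sum: 0.0380493 + 0.134997 = 0.173047
So the posterior for Class 1 is 0.0380493 / 0.173047 ≈ 0.220.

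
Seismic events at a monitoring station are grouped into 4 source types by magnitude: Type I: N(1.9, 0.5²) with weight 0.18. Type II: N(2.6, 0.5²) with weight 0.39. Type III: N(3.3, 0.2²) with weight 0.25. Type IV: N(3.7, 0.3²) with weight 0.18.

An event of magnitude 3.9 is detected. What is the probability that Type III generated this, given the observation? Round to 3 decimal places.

Posterior ∝ prior × likelihood, so P(k | x) ∝ P(Z=k) f_k(x); normalise over all components.
Evaluate each component's likelihood at the observed value:
  f_I = (1/(0.5·√(2π)))·exp(−(3.9−1.9)²/(2·0.5²)) = 0.797885·exp(-8.00000) = 0.00026766
  f_II = (1/(0.5·√(2π)))·exp(−(3.9−2.6)²/(2·0.5²)) = 0.797885·exp(-3.38000) = 0.0271659
  f_III = (1/(0.2·√(2π)))·exp(−(3.9−3.3)²/(2·0.2²)) = 1.994711·exp(-4.50000) = 0.0221592
  f_IV = (1/(0.3·√(2π)))·exp(−(3.9−3.7)²/(2·0.3²)) = 1.329808·exp(-0.22222) = 1.06483
Prior × likelihood for each component:
  P(Z=I)·f_I = 0.18 × 0.00026766 = 4.81789e-05
  P(Z=II)·f_II = 0.39 × 0.0271659 = 0.0105947
  P(Z=III)·f_III = 0.25 × 0.0221592 = 0.00553981
  P(Z=IV)·f_IV = 0.18 × 1.06483 = 0.191669
Evidence: 4.81789e-05 + 0.0105947 + 0.00553981 + 0.191669 = 0.207852
So the posterior for Type III is 0.00553981 / 0.207852 ≈ 0.027.

0.027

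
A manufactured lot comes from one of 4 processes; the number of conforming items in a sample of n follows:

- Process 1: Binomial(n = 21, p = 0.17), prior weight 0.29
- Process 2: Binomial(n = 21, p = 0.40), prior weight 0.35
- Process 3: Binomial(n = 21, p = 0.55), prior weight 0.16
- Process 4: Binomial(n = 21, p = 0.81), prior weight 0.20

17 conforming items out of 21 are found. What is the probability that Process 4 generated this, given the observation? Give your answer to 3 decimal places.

0.965

Apply Bayes' rule: the posterior for each component is proportional to its prior times its likelihood at x.
Binomial probabilities:
  f_1 = C(21,17)·0.17^17·0.83^4 = 5985·8.2724e-14·0.474583 = 2.34968e-10
  f_2 = C(21,17)·0.40^17·0.60^4 = 5985·1.71799e-07·0.1296 = 0.000133257
  f_3 = C(21,17)·0.55^17·0.45^4 = 5985·3.85625e-05·0.0410062 = 0.00946411
  f_4 = C(21,17)·0.81^17·0.19^4 = 5985·0.0278128·0.00130321 = 0.216932
Multiply by the mixture weights:
  π_1·f_1 = 0.29 × 2.34968e-10 = 6.81406e-11
  π_2·f_2 = 0.35 × 0.000133257 = 4.66398e-05
  π_3·f_3 = 0.16 × 0.00946411 = 0.00151426
  π_4·f_4 = 0.20 × 0.216932 = 0.0433864
Sum: 6.81406e-11 + 4.66398e-05 + 0.00151426 + 0.0433864 = 0.0449473
So the posterior for Process 4 is 0.0433864 / 0.0449473 ≈ 0.965.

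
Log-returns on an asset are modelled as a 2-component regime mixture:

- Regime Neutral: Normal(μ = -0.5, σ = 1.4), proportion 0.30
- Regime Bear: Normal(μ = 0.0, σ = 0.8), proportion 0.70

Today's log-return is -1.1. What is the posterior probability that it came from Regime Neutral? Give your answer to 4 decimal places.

0.3651

By Bayes' theorem, P(k | x) = w_k f_k(x) / Σ_j w_j f_j(x).
Normal densities:
  L_Neutral = 0.259955
  L_Bear = 0.193765
Unnormalised posteriors:
  w_Neutral·L_Neutral = 0.30 × 0.259955 = 0.0779864
  w_Bear·L_Bear = 0.70 × 0.193765 = 0.135636
Sum: 0.0779864 + 0.135636 = 0.213622
So the posterior for Regime Neutral is 0.0779864 / 0.213622 ≈ 0.3651.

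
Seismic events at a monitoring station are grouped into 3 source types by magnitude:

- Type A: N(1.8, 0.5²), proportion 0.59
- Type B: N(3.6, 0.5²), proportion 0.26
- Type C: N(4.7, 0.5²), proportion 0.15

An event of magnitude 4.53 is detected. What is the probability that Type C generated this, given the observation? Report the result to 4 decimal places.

The responsibility of component k is π_k f_k(x) divided by Σ_j π_j f_j(x).
Component likelihoods at x = 4.53:
  p_A = (1/(0.5·√(2π)))·exp(−(4.53−1.8)²/(2·0.5²)) = 0.797885·exp(-14.90580) = 2.68184e-07
  p_B = (1/(0.5·√(2π)))·exp(−(4.53−3.6)²/(2·0.5²)) = 0.797885·exp(-1.72980) = 0.141481
  p_C = (1/(0.5·√(2π)))·exp(−(4.53−4.7)²/(2·0.5²)) = 0.797885·exp(-0.05780) = 0.753074
Weight by the priors:
  π_A·p_A = 0.59 × 2.68184e-07 = 1.58229e-07
  π_B·p_B = 0.26 × 0.141481 = 0.036785
  π_C·p_C = 0.15 × 0.753074 = 0.112961
Denominator: 1.58229e-07 + 0.036785 + 0.112961 = 0.149746
Responsibility of Type C: 0.112961 / 0.149746 ≈ 0.7544

0.7544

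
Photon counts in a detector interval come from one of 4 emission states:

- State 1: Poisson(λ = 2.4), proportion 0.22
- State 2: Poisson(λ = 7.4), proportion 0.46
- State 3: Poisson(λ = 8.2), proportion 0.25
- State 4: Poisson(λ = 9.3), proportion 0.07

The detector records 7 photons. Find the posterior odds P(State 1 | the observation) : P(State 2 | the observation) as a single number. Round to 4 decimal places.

The posterior odds equal the prior odds times the likelihood ratio: (π_i/π_j)·(f_i(x)/f_j(x)).
Component likelihoods at x = 7 photons:
  f_1 = 0.00825546
  f_2 = 0.147371
  f_3 = 0.135848
  f_4 = 0.109147
0.0018162 / 0.0677907 ≈ 0.0268

0.0268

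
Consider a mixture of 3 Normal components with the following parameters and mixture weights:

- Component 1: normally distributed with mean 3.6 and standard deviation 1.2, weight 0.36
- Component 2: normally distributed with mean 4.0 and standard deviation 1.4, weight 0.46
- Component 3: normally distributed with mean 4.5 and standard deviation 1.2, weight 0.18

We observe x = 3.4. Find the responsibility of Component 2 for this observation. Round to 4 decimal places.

By Bayes' theorem, P(k | x) = P(Z=k) f_k(x) / Σ_j P(Z=j) f_j(x).
Normal densities:
  f_1 = 0.327866
  f_2 = 0.259955
  f_3 = 0.218406
Unnormalised posteriors:
  P(Z=1)·f_1 = 0.36 × 0.327866 = 0.118032
  P(Z=2)·f_2 = 0.46 × 0.259955 = 0.119579
  P(Z=3)·f_3 = 0.18 × 0.218406 = 0.0393131
Normaliser: 0.118032 + 0.119579 + 0.0393131 = 0.276924
Responsibility of Component 2: 0.119579 / 0.276924 ≈ 0.4318

0.4318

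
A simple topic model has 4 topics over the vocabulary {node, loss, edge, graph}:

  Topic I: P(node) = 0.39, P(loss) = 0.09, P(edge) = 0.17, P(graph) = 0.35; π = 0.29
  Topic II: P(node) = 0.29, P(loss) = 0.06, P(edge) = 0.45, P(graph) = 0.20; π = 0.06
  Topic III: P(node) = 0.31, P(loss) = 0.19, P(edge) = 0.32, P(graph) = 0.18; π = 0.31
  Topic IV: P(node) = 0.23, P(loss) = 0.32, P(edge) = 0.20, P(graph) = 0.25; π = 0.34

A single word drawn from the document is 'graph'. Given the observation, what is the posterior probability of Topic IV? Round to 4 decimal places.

0.3343

Posterior ∝ prior × likelihood, so P(k | x) ∝ π_k f_k(x); normalise over all components.
Categorical probabilities:
  p_I = P(graph | comp) = 0.35
  p_II = P(graph | comp) = 0.20
  p_III = P(graph | comp) = 0.18
  p_IV = P(graph | comp) = 0.25
Weight by the priors:
  π_I·p_I = 0.29 × 0.35 = 0.1015
  π_II·p_II = 0.06 × 0.2 = 0.012
  π_III·p_III = 0.31 × 0.18 = 0.0558
  π_IV·p_IV = 0.34 × 0.25 = 0.085
Normaliser: 0.1015 + 0.012 + 0.0558 + 0.085 = 0.2543
So the posterior for Topic IV is 0.085 / 0.2543 ≈ 0.3343.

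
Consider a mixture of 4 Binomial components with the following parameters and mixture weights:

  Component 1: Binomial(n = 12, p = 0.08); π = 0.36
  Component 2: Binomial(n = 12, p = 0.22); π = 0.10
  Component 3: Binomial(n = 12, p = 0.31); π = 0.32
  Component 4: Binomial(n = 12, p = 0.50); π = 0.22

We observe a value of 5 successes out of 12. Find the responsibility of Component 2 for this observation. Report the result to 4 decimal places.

Posterior ∝ prior × likelihood, so P(k | x) ∝ w_k f_k(x); normalise over all components.
Component likelihoods at x = 5 successes out of 12:
  f_1 = C(12,5)·0.08^5·0.92^7 = 792·3.2768e-06·0.557847 = 0.00144774
  f_2 = C(12,5)·0.22^5·0.78^7 = 792·0.000515363·0.175656 = 0.071697
  f_3 = C(12,5)·0.31^5·0.69^7 = 792·0.00286292·0.0744635 = 0.168841
  f_4 = C(12,5)·0.50^5·0.50^7 = 792·0.03125·0.0078125 = 0.193359
Multiply by the mixture weights:
  w_1·f_1 = 0.36 × 0.00144774 = 0.000521186
  w_2·f_2 = 0.10 × 0.071697 = 0.0071697
  w_3·f_3 = 0.32 × 0.168841 = 0.054029
  w_4·f_4 = 0.22 × 0.193359 = 0.0425391
Denominator: 0.000521186 + 0.0071697 + 0.054029 + 0.0425391 = 0.104259
Responsibility of Component 2: 0.0071697 / 0.104259 ≈ 0.0688

0.0688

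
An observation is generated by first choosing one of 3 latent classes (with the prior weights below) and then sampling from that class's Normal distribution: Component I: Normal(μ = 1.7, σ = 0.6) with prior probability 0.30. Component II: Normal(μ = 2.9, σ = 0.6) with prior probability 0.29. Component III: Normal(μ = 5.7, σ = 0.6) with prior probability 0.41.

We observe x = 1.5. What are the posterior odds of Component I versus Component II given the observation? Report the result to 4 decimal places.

14.8882

The posterior odds equal the prior odds times the likelihood ratio: (P(Z=i)/P(Z=j))·(f_i(x)/f_j(x)).
Normal densities:
  f_I = 0.628972
  f_II = 0.0437031
  f_III = 1.52245e-11
Posterior odds = (P(Z=I)·f_I) / (P(Z=II)·f_II) = (0.30·0.628972) / (0.29·0.0437031) = 0.188692 / 0.0126739 ≈ 14.8882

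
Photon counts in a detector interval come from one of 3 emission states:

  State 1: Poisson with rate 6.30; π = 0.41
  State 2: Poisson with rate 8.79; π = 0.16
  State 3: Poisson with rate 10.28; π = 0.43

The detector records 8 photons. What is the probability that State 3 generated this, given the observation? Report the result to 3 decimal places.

Apply Bayes' rule: the posterior for each component is proportional to its prior times its likelihood at x.
Component likelihoods at x = 8 photons:
  p_1 = 0.113018
  p_2 = 0.134568
  p_3 = 0.10614
Prior × likelihood for each component:
  w_1·p_1 = 0.41 × 0.113018 = 0.0463375
  w_2·p_2 = 0.16 × 0.134568 = 0.0215309
  w_3·p_3 = 0.43 × 0.10614 = 0.04564
Normaliser: 0.0463375 + 0.0215309 + 0.04564 = 0.113508
So the posterior for State 3 is 0.04564 / 0.113508 ≈ 0.402.

0.402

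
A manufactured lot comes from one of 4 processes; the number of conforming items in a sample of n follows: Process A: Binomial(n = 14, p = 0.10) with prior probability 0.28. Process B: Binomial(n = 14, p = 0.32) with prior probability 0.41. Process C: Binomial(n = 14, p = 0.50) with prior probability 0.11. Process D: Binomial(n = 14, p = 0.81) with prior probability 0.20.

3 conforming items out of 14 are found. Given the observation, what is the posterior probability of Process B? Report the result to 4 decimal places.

P(component k | x) = π_k·f_k(x) / marginal(x), where marginal(x) = Σ_j π_j·f_j(x).
Binomial probabilities:
  p_A = C(14,3)·0.10^3·0.90^11 = 364·0.001·0.313811 = 0.114227
  p_B = C(14,3)·0.32^3·0.68^11 = 364·0.032768·0.0143747 = 0.171455
  p_C = C(14,3)·0.50^3·0.50^11 = 364·0.125·0.000488281 = 0.0222168
  p_D = C(14,3)·0.81^3·0.19^11 = 364·0.531441·1.1649e-08 = 2.25344e-06
Weight by the priors:
  π_A·p_A = 0.28 × 0.114227 = 0.0319836
  π_B·p_B = 0.41 × 0.171455 = 0.0702964
  π_C·p_C = 0.11 × 0.0222168 = 0.00244385
  π_D·p_D = 0.20 × 2.25344e-06 = 4.50688e-07
Normaliser: 0.0319836 + 0.0702964 + 0.00244385 + 4.50688e-07 = 0.104724
P(Process B | the observation) = 0.0702964 / 0.104724 ≈ 0.6713

0.6713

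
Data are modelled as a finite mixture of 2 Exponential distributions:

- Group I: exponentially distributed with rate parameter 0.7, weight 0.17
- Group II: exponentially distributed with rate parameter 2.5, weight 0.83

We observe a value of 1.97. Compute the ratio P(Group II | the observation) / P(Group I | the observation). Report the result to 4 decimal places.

Posterior odds = (w_i f_i(x)) / (w_j f_j(x)); the normalising sum cancels.
Exponential densities:
  f_I = 0.176281
  f_II = 0.0181568
Posterior odds = (w_II·f_II) / (w_I·f_I) = (0.83·0.0181568) / (0.17·0.176281) = 0.0150702 / 0.0299678 ≈ 0.5029

0.5029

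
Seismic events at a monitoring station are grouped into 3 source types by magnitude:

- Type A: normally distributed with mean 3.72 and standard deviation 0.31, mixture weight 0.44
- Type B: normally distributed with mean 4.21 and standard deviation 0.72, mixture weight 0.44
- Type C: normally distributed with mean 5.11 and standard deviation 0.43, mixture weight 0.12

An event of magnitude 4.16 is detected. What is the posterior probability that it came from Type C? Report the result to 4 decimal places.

Apply Bayes' rule: the posterior for each component is proportional to its prior times its likelihood at x.
Evaluate each component's likelihood at the observed value:
  p_A = 0.469992
  p_B = 0.552752
  p_C = 0.0808244
Multiply by the mixture weights:
  π_A·p_A = 0.44 × 0.469992 = 0.206796
  π_B·p_B = 0.44 × 0.552752 = 0.243211
  π_C·p_C = 0.12 × 0.0808244 = 0.00969892
Marginal: 0.206796 + 0.243211 + 0.00969892 = 0.459706
P(Type C | x) ≈ 0.0211

0.0211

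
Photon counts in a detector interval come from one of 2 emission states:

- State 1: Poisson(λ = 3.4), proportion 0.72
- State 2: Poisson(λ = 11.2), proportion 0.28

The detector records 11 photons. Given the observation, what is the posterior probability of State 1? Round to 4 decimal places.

P(component k | x) = P(Z=k)·f_k(x) / marginal(x), where marginal(x) = Σ_j P(Z=j)·f_j(x).
Component likelihoods at x = 11 photons:
  f_1 = e^(−3.4)·3.4^11/11! = 0.000586828
  f_2 = e^(−11.2)·11.2^11/11! = 0.119164
Prior × likelihood for each component:
  P(Z=1)·f_1 = 0.72 × 0.000586828 = 0.000422516
  P(Z=2)·f_2 = 0.28 × 0.119164 = 0.0333659
Marginal: 0.000422516 + 0.0333659 = 0.0337884
Responsibility of State 1: 0.000422516 / 0.0337884 ≈ 0.0125

0.0125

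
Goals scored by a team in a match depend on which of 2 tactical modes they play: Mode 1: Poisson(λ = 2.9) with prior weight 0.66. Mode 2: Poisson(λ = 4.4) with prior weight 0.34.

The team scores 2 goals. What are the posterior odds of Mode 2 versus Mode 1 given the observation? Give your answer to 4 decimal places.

0.2646

Only the two components matter; the odds are (π_i f_i(x)) / (π_j f_j(x)).
Evaluate each component's likelihood at the observed value:
  L_1 = e^(−2.9)·2.9^2/2! = 0.231373
  L_2 = e^(−4.4)·4.4^2/2! = 0.118845
Odds = (0.34/0.66) × (0.118845/0.231373) = 0.515152 × 0.51365 ≈ 0.2646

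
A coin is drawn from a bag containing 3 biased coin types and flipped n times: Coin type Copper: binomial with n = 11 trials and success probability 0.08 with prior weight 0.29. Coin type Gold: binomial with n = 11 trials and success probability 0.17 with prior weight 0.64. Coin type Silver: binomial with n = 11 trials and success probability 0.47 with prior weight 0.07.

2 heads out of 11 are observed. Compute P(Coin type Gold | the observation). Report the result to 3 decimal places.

0.789

P(component k | x) = π_k·f_k(x) / marginal(x), where marginal(x) = Σ_j π_j·f_j(x).
Binomial probabilities:
  p_Copper = 0.166201
  p_Gold = 0.297142
  p_Silver = 0.0400905
Prior × likelihood for each component:
  π_Copper·p_Copper = 0.29 × 0.166201 = 0.0481982
  π_Gold·p_Gold = 0.64 × 0.297142 = 0.190171
  π_Silver·p_Silver = 0.07 × 0.0400905 = 0.00280633
Sum: 0.0481982 + 0.190171 + 0.00280633 = 0.241175
Responsibility of Coin type Gold: 0.190171 / 0.241175 ≈ 0.789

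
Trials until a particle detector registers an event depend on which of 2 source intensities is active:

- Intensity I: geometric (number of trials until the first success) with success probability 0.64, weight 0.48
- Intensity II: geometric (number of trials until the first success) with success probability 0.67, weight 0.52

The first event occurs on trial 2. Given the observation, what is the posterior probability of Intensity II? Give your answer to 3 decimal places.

0.510

Apply Bayes' rule: the posterior for each component is proportional to its prior times its likelihood at x.
Component likelihoods at x = 2:
  p_I = 0.2304
  p_II = 0.2211
Prior × likelihood for each component:
  π_I·p_I = 0.48 × 0.2304 = 0.110592
  π_II·p_II = 0.52 × 0.2211 = 0.114972
Denominator: 0.110592 + 0.114972 = 0.225564
P(Intensity II | x) ≈ 0.510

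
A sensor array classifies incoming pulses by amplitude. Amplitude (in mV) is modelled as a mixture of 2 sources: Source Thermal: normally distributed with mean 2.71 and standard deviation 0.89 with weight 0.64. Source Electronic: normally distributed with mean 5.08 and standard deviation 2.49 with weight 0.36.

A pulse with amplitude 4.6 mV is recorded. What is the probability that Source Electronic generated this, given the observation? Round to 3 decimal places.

0.653

Posterior ∝ prior × likelihood, so P(k | x) ∝ π_k f_k(x); normalise over all components.
Normal densities:
  p_Thermal = 0.0470176
  p_Electronic = 0.157268
Prior × likelihood for each component:
  π_Thermal·p_Thermal = 0.64 × 0.0470176 = 0.0300913
  π_Electronic·p_Electronic = 0.36 × 0.157268 = 0.0566166
Marginal: 0.0300913 + 0.0566166 = 0.0867079
P(Source Electronic | data) ≈ 0.653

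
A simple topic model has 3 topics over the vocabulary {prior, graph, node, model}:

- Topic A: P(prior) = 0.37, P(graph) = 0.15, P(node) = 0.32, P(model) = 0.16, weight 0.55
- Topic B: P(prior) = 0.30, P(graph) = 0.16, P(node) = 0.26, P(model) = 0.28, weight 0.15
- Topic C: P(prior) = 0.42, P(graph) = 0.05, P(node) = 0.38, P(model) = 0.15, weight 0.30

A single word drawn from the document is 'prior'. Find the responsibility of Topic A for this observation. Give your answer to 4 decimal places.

0.5434

P(component k | x) = P(Z=k)·f_k(x) / marginal(x), where marginal(x) = Σ_j P(Z=j)·f_j(x).
Component likelihoods at x = 'prior':
  p_A = 0.37
  p_B = 0.3
  p_C = 0.42
Prior × likelihood for each component:
  P(Z=A)·p_A = 0.55 × 0.37 = 0.2035
  P(Z=B)·p_B = 0.15 × 0.3 = 0.045
  P(Z=C)·p_C = 0.30 × 0.42 = 0.126
Marginal: 0.2035 + 0.045 + 0.126 = 0.3745
So the posterior for Topic A is 0.2035 / 0.3745 ≈ 0.5434.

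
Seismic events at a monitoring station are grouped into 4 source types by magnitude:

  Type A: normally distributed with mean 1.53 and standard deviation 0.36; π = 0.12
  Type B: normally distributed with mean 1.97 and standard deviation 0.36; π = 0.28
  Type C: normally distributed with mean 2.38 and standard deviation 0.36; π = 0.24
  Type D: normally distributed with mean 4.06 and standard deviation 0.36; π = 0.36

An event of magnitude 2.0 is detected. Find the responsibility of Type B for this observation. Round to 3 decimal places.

0.597

The responsibility of component k is w_k f_k(x) divided by Σ_j w_j f_j(x).
Component likelihoods at x = 2.0:
  L_A = (1/(0.36·√(2π)))·exp(−(2.0−1.53)²/(2·0.36²)) = 1.108173·exp(-0.85224) = 0.472591
  L_B = (1/(0.36·√(2π)))·exp(−(2.0−1.97)²/(2·0.36²)) = 1.108173·exp(-0.00347) = 1.10433
  L_C = (1/(0.36·√(2π)))·exp(−(2.0−2.38)²/(2·0.36²)) = 1.108173·exp(-0.55710) = 0.634838
  L_D = (1/(0.36·√(2π)))·exp(−(2.0−4.06)²/(2·0.36²)) = 1.108173·exp(-16.37191) = 8.59757e-08
Unnormalised posteriors:
  w_A·L_A = 0.12 × 0.472591 = 0.0567109
  w_B·L_B = 0.28 × 1.10433 = 0.309213
  w_C·L_C = 0.24 × 0.634838 = 0.152361
  w_D·L_D = 0.36 × 8.59757e-08 = 3.09513e-08
Sum: 0.0567109 + 0.309213 + 0.152361 + 3.09513e-08 = 0.518285
P(Type B | data) ≈ 0.597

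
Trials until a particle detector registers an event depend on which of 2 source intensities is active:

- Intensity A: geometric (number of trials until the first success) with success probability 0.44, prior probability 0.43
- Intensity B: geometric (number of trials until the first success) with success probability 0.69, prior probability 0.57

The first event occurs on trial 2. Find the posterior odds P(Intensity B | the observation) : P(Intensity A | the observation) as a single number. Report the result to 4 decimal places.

1.1507

Posterior odds = (π_i f_i(x)) / (π_j f_j(x)); the normalising sum cancels.
Evaluate each component's likelihood at the observed value:
  f_A = 0.44·(1−0.44)^1 = 0.44·0.56 = 0.2464
  f_B = 0.69·(1−0.69)^1 = 0.69·0.31 = 0.2139
Posterior odds = (π_B·f_B) / (π_A·f_A) = (0.57·0.2139) / (0.43·0.2464) = 0.121923 / 0.105952 ≈ 1.1507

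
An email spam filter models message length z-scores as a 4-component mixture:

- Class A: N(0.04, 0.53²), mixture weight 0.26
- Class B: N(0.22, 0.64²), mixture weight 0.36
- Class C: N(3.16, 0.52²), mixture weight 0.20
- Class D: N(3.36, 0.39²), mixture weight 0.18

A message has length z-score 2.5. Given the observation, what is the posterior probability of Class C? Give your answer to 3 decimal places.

Apply Bayes' rule: the posterior for each component is proportional to its prior times its likelihood at x.
Evaluate each component's likelihood at the observed value:
  p_A = (1/(0.53·√(2π)))·exp(−(2.5−0.04)²/(2·0.53²)) = 0.752721·exp(-10.77180) = 1.57942e-05
  p_B = (1/(0.64·√(2π)))·exp(−(2.5−0.22)²/(2·0.64²)) = 0.623347·exp(-6.34570) = 0.00109352
  p_C = (1/(0.52·√(2π)))·exp(−(2.5−3.16)²/(2·0.52²)) = 0.767197·exp(-0.80547) = 0.342842
  p_D = (1/(0.39·√(2π)))·exp(−(2.5−3.36)²/(2·0.39²)) = 1.022929·exp(-2.43130) = 0.0899389
Prior × likelihood for each component:
  w_A·p_A = 0.26 × 1.57942e-05 = 4.1065e-06
  w_B·p_B = 0.36 × 0.00109352 = 0.000393667
  w_C·p_C = 0.20 × 0.342842 = 0.0685684
  w_D·p_D = 0.18 × 0.0899389 = 0.016189
Denominator: 4.1065e-06 + 0.000393667 + 0.0685684 + 0.016189 = 0.0851552
Responsibility of Class C: 0.0685684 / 0.0851552 ≈ 0.805

0.805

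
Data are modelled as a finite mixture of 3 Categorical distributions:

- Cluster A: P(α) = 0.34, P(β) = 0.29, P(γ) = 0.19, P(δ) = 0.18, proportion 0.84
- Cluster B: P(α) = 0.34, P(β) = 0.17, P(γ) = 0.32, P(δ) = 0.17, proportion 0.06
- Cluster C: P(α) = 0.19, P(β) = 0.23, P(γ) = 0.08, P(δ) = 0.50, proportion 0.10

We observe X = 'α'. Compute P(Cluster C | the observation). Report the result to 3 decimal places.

0.058

The responsibility of component k is π_k f_k(x) divided by Σ_j π_j f_j(x).
Component likelihoods at x = 'α':
  p_A = P(α | comp) = 0.34
  p_B = P(α | comp) = 0.34
  p_C = P(α | comp) = 0.19
Weight by the priors:
  π_A·p_A = 0.84 × 0.34 = 0.2856
  π_B·p_B = 0.06 × 0.34 = 0.0204
  π_C·p_C = 0.10 × 0.19 = 0.019
Sum: 0.2856 + 0.0204 + 0.019 = 0.325
Responsibility of Cluster C: 0.019 / 0.325 ≈ 0.058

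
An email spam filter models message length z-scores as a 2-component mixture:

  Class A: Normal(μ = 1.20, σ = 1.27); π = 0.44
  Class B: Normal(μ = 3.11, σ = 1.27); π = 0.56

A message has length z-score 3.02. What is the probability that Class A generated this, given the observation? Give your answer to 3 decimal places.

0.220

P(component k | x) = π_k·f_k(x) / marginal(x), where marginal(x) = Σ_j π_j·f_j(x).
Evaluate each component's likelihood at the observed value:
  p_A = 0.1125
  p_B = 0.31334
Prior × likelihood for each component:
  π_A·p_A = 0.44 × 0.1125 = 0.0495
  π_B·p_B = 0.56 × 0.31334 = 0.17547
Marginal: 0.0495 + 0.17547 = 0.22497
Responsibility of Class A: 0.0495 / 0.22497 ≈ 0.220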